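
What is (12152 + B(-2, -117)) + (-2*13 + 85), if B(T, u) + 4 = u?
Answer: 12090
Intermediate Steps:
B(T, u) = -4 + u
(12152 + B(-2, -117)) + (-2*13 + 85) = (12152 + (-4 - 117)) + (-2*13 + 85) = (12152 - 121) + (-26 + 85) = 12031 + 59 = 12090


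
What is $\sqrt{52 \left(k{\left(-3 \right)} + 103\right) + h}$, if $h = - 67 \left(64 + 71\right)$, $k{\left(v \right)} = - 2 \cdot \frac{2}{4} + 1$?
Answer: $i \sqrt{3689} \approx 60.737 i$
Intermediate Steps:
$k{\left(v \right)} = 0$ ($k{\left(v \right)} = - 2 \cdot 2 \cdot \frac{1}{4} + 1 = \left(-2\right) \frac{1}{2} + 1 = -1 + 1 = 0$)
$h = -9045$ ($h = \left(-67\right) 135 = -9045$)
$\sqrt{52 \left(k{\left(-3 \right)} + 103\right) + h} = \sqrt{52 \left(0 + 103\right) - 9045} = \sqrt{52 \cdot 103 - 9045} = \sqrt{5356 - 9045} = \sqrt{-3689} = i \sqrt{3689}$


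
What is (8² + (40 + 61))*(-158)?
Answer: -26070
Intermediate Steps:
(8² + (40 + 61))*(-158) = (64 + 101)*(-158) = 165*(-158) = -26070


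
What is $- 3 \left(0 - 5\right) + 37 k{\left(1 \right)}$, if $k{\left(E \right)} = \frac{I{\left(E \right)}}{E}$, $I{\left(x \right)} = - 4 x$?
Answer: $-133$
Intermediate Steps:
$k{\left(E \right)} = -4$ ($k{\left(E \right)} = \frac{\left(-4\right) E}{E} = -4$)
$- 3 \left(0 - 5\right) + 37 k{\left(1 \right)} = - 3 \left(0 - 5\right) + 37 \left(-4\right) = \left(-3\right) \left(-5\right) - 148 = 15 - 148 = -133$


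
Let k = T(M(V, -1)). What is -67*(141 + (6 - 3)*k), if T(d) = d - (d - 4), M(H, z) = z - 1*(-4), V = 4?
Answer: -10251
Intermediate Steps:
M(H, z) = 4 + z (M(H, z) = z + 4 = 4 + z)
T(d) = 4 (T(d) = d - (-4 + d) = d + (4 - d) = 4)
k = 4
-67*(141 + (6 - 3)*k) = -67*(141 + (6 - 3)*4) = -67*(141 + 3*4) = -67*(141 + 12) = -67*153 = -10251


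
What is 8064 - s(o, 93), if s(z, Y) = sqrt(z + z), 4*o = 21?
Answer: 8064 - sqrt(42)/2 ≈ 8060.8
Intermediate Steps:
o = 21/4 (o = (1/4)*21 = 21/4 ≈ 5.2500)
s(z, Y) = sqrt(2)*sqrt(z) (s(z, Y) = sqrt(2*z) = sqrt(2)*sqrt(z))
8064 - s(o, 93) = 8064 - sqrt(2)*sqrt(21/4) = 8064 - sqrt(2)*sqrt(21)/2 = 8064 - sqrt(42)/2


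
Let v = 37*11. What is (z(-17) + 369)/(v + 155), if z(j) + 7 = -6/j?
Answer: 3080/4777 ≈ 0.64476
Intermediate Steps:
z(j) = -7 - 6/j
v = 407
(z(-17) + 369)/(v + 155) = ((-7 - 6/(-17)) + 369)/(407 + 155) = ((-7 - 6*(-1/17)) + 369)/562 = ((-7 + 6/17) + 369)*(1/562) = (-113/17 + 369)*(1/562) = (6160/17)*(1/562) = 3080/4777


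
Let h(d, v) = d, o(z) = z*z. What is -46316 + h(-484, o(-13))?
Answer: -46800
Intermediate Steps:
o(z) = z²
-46316 + h(-484, o(-13)) = -46316 - 484 = -46800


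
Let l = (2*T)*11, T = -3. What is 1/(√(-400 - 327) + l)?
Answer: -66/5083 - I*√727/5083 ≈ -0.012984 - 0.0053045*I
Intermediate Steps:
l = -66 (l = (2*(-3))*11 = -6*11 = -66)
1/(√(-400 - 327) + l) = 1/(√(-400 - 327) - 66) = 1/(√(-727) - 66) = 1/(I*√727 - 66) = 1/(-66 + I*√727)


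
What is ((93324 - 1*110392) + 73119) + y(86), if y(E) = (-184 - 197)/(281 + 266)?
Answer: 30659516/547 ≈ 56050.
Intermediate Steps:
y(E) = -381/547
((93324 - 1*110392) + 73119) + y(86) = ((93324 - 1*110392) + 73119) - 381/547 = ((93324 - 110392) + 73119) - 381/547 = (-17068 + 73119) - 381/547 = 56051 - 381/547 = 30659516/547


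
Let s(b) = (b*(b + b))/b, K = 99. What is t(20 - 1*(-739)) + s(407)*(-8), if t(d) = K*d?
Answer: 68629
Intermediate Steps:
s(b) = 2*b (s(b) = (b*(2*b))/b = (2*b**2)/b = 2*b)
t(d) = 99*d
t(20 - 1*(-739)) + s(407)*(-8) = 99*(20 - 1*(-739)) + (2*407)*(-8) = 99*(20 + 739) + 814*(-8) = 99*759 - 6512 = 75141 - 6512 = 68629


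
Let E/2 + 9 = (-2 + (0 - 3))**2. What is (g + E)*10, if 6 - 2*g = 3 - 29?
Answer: 480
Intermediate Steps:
E = 32 (E = -18 + 2*(-2 + (0 - 3))**2 = -18 + 2*(-2 - 3)**2 = -18 + 2*(-5)**2 = -18 + 2*25 = -18 + 50 = 32)
g = 16 (g = 3 - (3 - 29)/2 = 3 - 1/2*(-26) = 3 + 13 = 16)
(g + E)*10 = (16 + 32)*10 = 48*10 = 480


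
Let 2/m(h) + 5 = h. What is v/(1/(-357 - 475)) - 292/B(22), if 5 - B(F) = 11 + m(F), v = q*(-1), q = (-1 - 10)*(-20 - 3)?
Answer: 5474137/26 ≈ 2.1054e+5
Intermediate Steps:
m(h) = 2/(-5 + h)
q = 253 (q = -11*(-23) = 253)
v = -253 (v = 253*(-1) = -253)
B(F) = -6 - 2/(-5 + F) (B(F) = 5 - (11 + 2/(-5 + F)) = 5 + (-11 - 2/(-5 + F)) = -6 - 2/(-5 + F))
v/(1/(-357 - 475)) - 292/B(22) = -253/(1/(-357 - 475)) - 292*(-5 + 22)/(2*(14 - 3*22)) = -253/(1/(-832)) - 292*17/(2*(14 - 66)) = -253/(-1/832) - 292/(2*(1/17)*(-52)) = -253*(-832) - 292/(-104/17) = 210496 - 292*(-17/104) = 210496 + 1241/26 = 5474137/26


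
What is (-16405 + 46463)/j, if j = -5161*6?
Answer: -15029/15483 ≈ -0.97068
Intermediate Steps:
j = -30966
(-16405 + 46463)/j = (-16405 + 46463)/(-30966) = 30058*(-1/30966) = -15029/15483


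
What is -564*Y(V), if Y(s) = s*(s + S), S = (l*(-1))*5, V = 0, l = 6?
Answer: 0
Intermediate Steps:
S = -30 (S = (6*(-1))*5 = -6*5 = -30)
Y(s) = s*(-30 + s) (Y(s) = s*(s - 30) = s*(-30 + s))
-564*Y(V) = -0*(-30 + 0) = -0*(-30) = -564*0 = 0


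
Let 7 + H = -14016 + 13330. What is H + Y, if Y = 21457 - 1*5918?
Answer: 14846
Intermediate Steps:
Y = 15539 (Y = 21457 - 5918 = 15539)
H = -693 (H = -7 + (-14016 + 13330) = -7 - 686 = -693)
H + Y = -693 + 15539 = 14846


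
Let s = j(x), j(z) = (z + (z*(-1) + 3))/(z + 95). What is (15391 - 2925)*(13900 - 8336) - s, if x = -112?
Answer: 1179134011/17 ≈ 6.9361e+7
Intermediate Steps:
j(z) = 3/(95 + z) (j(z) = (z + (-z + 3))/(95 + z) = (z + (3 - z))/(95 + z) = 3/(95 + z))
s = -3/17 (s = 3/(95 - 112) = 3/(-17) = 3*(-1/17) = -3/17 ≈ -0.17647)
(15391 - 2925)*(13900 - 8336) - s = (15391 - 2925)*(13900 - 8336) - 1*(-3/17) = 12466*5564 + 3/17 = 69360824 + 3/17 = 1179134011/17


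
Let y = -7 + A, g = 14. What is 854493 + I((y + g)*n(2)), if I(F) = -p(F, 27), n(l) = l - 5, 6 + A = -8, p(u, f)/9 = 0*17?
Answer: 854493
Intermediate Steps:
p(u, f) = 0 (p(u, f) = 9*(0*17) = 9*0 = 0)
A = -14 (A = -6 - 8 = -14)
y = -21 (y = -7 - 14 = -21)
n(l) = -5 + l
I(F) = 0 (I(F) = -1*0 = 0)
854493 + I((y + g)*n(2)) = 854493 + 0 = 854493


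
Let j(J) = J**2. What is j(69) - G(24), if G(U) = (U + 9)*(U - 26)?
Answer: 4827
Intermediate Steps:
G(U) = (-26 + U)*(9 + U) (G(U) = (9 + U)*(-26 + U) = (-26 + U)*(9 + U))
j(69) - G(24) = 69**2 - (-234 + 24**2 - 17*24) = 4761 - (-234 + 576 - 408) = 4761 - 1*(-66) = 4761 + 66 = 4827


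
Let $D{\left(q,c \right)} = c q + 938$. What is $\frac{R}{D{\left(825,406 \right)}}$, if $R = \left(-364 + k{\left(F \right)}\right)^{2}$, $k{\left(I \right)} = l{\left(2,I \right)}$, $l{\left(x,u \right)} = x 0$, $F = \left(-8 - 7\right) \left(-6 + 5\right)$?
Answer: $\frac{1183}{2999} \approx 0.39446$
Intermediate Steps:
$F = 15$ ($F = \left(-15\right) \left(-1\right) = 15$)
$l{\left(x,u \right)} = 0$
$k{\left(I \right)} = 0$
$D{\left(q,c \right)} = 938 + c q$
$R = 132496$ ($R = \left(-364 + 0\right)^{2} = \left(-364\right)^{2} = 132496$)
$\frac{R}{D{\left(825,406 \right)}} = \frac{132496}{938 + 406 \cdot 825} = \frac{132496}{938 + 334950} = \frac{132496}{335888} = 132496 \cdot \frac{1}{335888} = \frac{1183}{2999}$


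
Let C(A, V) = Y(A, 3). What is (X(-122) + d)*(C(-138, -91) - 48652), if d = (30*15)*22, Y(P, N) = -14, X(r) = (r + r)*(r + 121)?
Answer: -493667904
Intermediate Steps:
X(r) = 2*r*(121 + r) (X(r) = (2*r)*(121 + r) = 2*r*(121 + r))
d = 9900 (d = 450*22 = 9900)
C(A, V) = -14
(X(-122) + d)*(C(-138, -91) - 48652) = (2*(-122)*(121 - 122) + 9900)*(-14 - 48652) = (2*(-122)*(-1) + 9900)*(-48666) = (244 + 9900)*(-48666) = 10144*(-48666) = -493667904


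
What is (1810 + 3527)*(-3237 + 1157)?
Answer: -11100960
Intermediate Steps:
(1810 + 3527)*(-3237 + 1157) = 5337*(-2080) = -11100960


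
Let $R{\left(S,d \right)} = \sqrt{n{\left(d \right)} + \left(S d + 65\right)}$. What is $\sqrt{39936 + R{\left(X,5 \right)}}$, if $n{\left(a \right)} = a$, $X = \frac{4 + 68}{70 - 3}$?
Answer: $\frac{\sqrt{179272704 + 335 \sqrt{13534}}}{67} \approx 199.86$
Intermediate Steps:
$X = \frac{72}{67} \approx 1.0746$
$R{\left(S,d \right)} = \sqrt{65 + d + S d}$ ($R{\left(S,d \right)} = \sqrt{d + \left(S d + 65\right)} = \sqrt{d + \left(65 + S d\right)} = \sqrt{65 + d + S d}$)
$\sqrt{39936 + R{\left(X,5 \right)}} = \sqrt{39936 + \sqrt{65 + 5 + \frac{72}{67} \cdot 5}} = \sqrt{39936 + \sqrt{65 + 5 + \frac{360}{67}}} = \sqrt{39936 + \sqrt{\frac{5050}{67}}} = \sqrt{39936 + \frac{5 \sqrt{13534}}{67}}$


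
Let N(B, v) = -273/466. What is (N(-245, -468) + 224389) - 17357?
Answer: 96476639/466 ≈ 2.0703e+5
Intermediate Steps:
N(B, v) = -273/466 (N(B, v) = -273*1/466 = -273/466)
(N(-245, -468) + 224389) - 17357 = (-273/466 + 224389) - 17357 = 104565001/466 - 17357 = 96476639/466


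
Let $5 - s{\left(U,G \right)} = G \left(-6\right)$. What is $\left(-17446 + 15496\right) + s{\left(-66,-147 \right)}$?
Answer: $-2827$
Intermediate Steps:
$s{\left(U,G \right)} = 5 + 6 G$ ($s{\left(U,G \right)} = 5 - G \left(-6\right) = 5 - - 6 G = 5 + 6 G$)
$\left(-17446 + 15496\right) + s{\left(-66,-147 \right)} = \left(-17446 + 15496\right) + \left(5 + 6 \left(-147\right)\right) = -1950 + \left(5 - 882\right) = -1950 - 877 = -2827$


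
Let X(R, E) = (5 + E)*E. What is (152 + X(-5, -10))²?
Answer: 40804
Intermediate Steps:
X(R, E) = E*(5 + E)
(152 + X(-5, -10))² = (152 - 10*(5 - 10))² = (152 - 10*(-5))² = (152 + 50)² = 202² = 40804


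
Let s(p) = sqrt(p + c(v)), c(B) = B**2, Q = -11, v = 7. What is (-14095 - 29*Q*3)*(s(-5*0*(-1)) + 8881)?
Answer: -116770544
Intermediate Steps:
s(p) = sqrt(49 + p) (s(p) = sqrt(p + 7**2) = sqrt(p + 49) = sqrt(49 + p))
(-14095 - 29*Q*3)*(s(-5*0*(-1)) + 8881) = (-14095 - 29*(-11)*3)*(sqrt(49 - 5*0*(-1)) + 8881) = (-14095 + 319*3)*(sqrt(49 + 0*(-1)) + 8881) = (-14095 + 957)*(sqrt(49 + 0) + 8881) = -13138*(sqrt(49) + 8881) = -13138*(7 + 8881) = -13138*8888 = -116770544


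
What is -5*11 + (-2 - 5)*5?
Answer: -90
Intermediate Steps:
-5*11 + (-2 - 5)*5 = -55 - 7*5 = -55 - 35 = -90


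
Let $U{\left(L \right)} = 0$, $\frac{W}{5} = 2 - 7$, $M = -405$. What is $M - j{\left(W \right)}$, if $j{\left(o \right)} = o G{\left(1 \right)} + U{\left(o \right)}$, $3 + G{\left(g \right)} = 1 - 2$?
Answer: $-505$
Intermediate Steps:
$W = -25$ ($W = 5 \left(2 - 7\right) = 5 \left(-5\right) = -25$)
$G{\left(g \right)} = -4$ ($G{\left(g \right)} = -3 + \left(1 - 2\right) = -3 - 1 = -4$)
$j{\left(o \right)} = - 4 o$ ($j{\left(o \right)} = o \left(-4\right) + 0 = - 4 o + 0 = - 4 o$)
$M - j{\left(W \right)} = -405 - \left(-4\right) \left(-25\right) = -405 - 100 = -505$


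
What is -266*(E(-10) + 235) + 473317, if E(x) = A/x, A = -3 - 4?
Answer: 2053104/5 ≈ 4.1062e+5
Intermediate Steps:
A = -7
E(x) = -7/x
-266*(E(-10) + 235) + 473317 = -266*(-7/(-10) + 235) + 473317 = -266*(-7*(-⅒) + 235) + 473317 = -266*(7/10 + 235) + 473317 = -266*2357/10 + 473317 = -313481/5 + 473317 = 2053104/5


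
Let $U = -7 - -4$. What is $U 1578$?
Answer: $-4734$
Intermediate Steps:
$U = -3$ ($U = -7 + 4 = -3$)
$U 1578 = \left(-3\right) 1578 = -4734$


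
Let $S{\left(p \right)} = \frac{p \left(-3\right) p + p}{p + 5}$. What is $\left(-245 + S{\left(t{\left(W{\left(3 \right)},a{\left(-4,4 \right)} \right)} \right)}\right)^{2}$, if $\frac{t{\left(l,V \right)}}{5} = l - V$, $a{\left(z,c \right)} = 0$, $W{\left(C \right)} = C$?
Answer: $77284$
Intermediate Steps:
$t{\left(l,V \right)} = - 5 V + 5 l$ ($t{\left(l,V \right)} = 5 \left(l - V\right) = - 5 V + 5 l$)
$S{\left(p \right)} = \frac{p - 3 p^{2}}{5 + p}$ ($S{\left(p \right)} = \frac{- 3 p p + p}{5 + p} = \frac{- 3 p^{2} + p}{5 + p} = \frac{p - 3 p^{2}}{5 + p}$)
$\left(-245 + S{\left(t{\left(W{\left(3 \right)},a{\left(-4,4 \right)} \right)} \right)}\right)^{2} = \left(-245 + \frac{\left(\left(-5\right) 0 + 5 \cdot 3\right) \left(1 - 3 \left(\left(-5\right) 0 + 5 \cdot 3\right)\right)}{5 + \left(\left(-5\right) 0 + 5 \cdot 3\right)}\right)^{2} = \left(-245 + \frac{\left(0 + 15\right) \left(1 - 3 \left(0 + 15\right)\right)}{5 + \left(0 + 15\right)}\right)^{2} = \left(-245 + \frac{15 \left(1 - 45\right)}{5 + 15}\right)^{2} = \left(-245 + \frac{15 \left(1 - 45\right)}{20}\right)^{2} = \left(-245 + 15 \cdot \frac{1}{20} \left(-44\right)\right)^{2} = \left(-245 - 33\right)^{2} = \left(-278\right)^{2} = 77284$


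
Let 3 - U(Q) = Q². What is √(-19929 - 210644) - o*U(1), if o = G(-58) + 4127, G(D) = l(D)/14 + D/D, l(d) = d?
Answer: -57734/7 + I*√230573 ≈ -8247.7 + 480.18*I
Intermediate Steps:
G(D) = 1 + D/14 (G(D) = D/14 + D/D = D*(1/14) + 1 = D/14 + 1 = 1 + D/14)
o = 28867/7 (o = (1 + (1/14)*(-58)) + 4127 = (1 - 29/7) + 4127 = -22/7 + 4127 = 28867/7 ≈ 4123.9)
U(Q) = 3 - Q²
√(-19929 - 210644) - o*U(1) = √(-19929 - 210644) - 28867*(3 - 1*1²)/7 = √(-230573) - 28867*(3 - 1*1)/7 = I*√230573 - 28867*(3 - 1)/7 = I*√230573 - 28867*2/7 = I*√230573 - 1*57734/7 = I*√230573 - 57734/7 = -57734/7 + I*√230573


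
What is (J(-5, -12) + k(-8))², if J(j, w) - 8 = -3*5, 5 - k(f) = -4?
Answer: 4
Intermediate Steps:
k(f) = 9 (k(f) = 5 - 1*(-4) = 5 + 4 = 9)
J(j, w) = -7 (J(j, w) = 8 - 3*5 = 8 - 15 = -7)
(J(-5, -12) + k(-8))² = (-7 + 9)² = 2² = 4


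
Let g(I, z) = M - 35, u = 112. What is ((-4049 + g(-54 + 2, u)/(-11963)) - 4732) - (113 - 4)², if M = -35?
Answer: -35311348/1709 ≈ -20662.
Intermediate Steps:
g(I, z) = -70 (g(I, z) = -35 - 35 = -70)
((-4049 + g(-54 + 2, u)/(-11963)) - 4732) - (113 - 4)² = ((-4049 - 70/(-11963)) - 4732) - (113 - 4)² = ((-4049 - 70*(-1/11963)) - 4732) - 1*109² = ((-4049 + 10/1709) - 4732) - 1*11881 = (-6919731/1709 - 4732) - 11881 = -15006719/1709 - 11881 = -35311348/1709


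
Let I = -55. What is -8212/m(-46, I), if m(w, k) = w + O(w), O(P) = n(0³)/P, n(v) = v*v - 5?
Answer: 377752/2111 ≈ 178.94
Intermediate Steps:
n(v) = -5 + v² (n(v) = v² - 5 = -5 + v²)
O(P) = -5/P (O(P) = (-5 + (0³)²)/P = (-5 + 0²)/P = (-5 + 0)/P = -5/P)
m(w, k) = w - 5/w
-8212/m(-46, I) = -8212/(-46 - 5/(-46)) = -8212/(-46 - 5*(-1/46)) = -8212/(-46 + 5/46) = -8212/(-2111/46) = -8212*(-46/2111) = 377752/2111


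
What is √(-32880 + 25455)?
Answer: 15*I*√33 ≈ 86.168*I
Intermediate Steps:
√(-32880 + 25455) = √(-7425) = 15*I*√33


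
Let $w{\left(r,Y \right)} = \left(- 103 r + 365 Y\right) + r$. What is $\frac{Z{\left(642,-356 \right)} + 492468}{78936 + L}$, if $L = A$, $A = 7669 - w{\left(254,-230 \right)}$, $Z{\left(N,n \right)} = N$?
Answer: $\frac{493110}{196463} \approx 2.5099$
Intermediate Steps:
$w{\left(r,Y \right)} = - 102 r + 365 Y$
$A = 117527$ ($A = 7669 - \left(\left(-102\right) 254 + 365 \left(-230\right)\right) = 7669 - \left(-25908 - 83950\right) = 7669 - -109858 = 7669 + 109858 = 117527$)
$L = 117527$
$\frac{Z{\left(642,-356 \right)} + 492468}{78936 + L} = \frac{642 + 492468}{78936 + 117527} = \frac{493110}{196463}$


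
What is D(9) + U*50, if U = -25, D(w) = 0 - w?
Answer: -1259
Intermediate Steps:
D(w) = -w
D(9) + U*50 = -1*9 - 25*50 = -9 - 1250 = -1259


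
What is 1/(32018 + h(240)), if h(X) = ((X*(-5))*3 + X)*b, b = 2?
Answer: 1/25298 ≈ 3.9529e-5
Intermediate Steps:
h(X) = -28*X (h(X) = ((X*(-5))*3 + X)*2 = (-5*X*3 + X)*2 = (-15*X + X)*2 = -14*X*2 = -28*X)
1/(32018 + h(240)) = 1/(32018 - 28*240) = 1/(32018 - 6720) = 1/25298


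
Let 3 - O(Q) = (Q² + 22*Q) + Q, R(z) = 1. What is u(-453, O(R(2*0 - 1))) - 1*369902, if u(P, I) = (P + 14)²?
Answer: -177181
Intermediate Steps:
O(Q) = 3 - Q² - 23*Q (O(Q) = 3 - ((Q² + 22*Q) + Q) = 3 - (Q² + 23*Q) = 3 + (-Q² - 23*Q) = 3 - Q² - 23*Q)
u(P, I) = (14 + P)²
u(-453, O(R(2*0 - 1))) - 1*369902 = (14 - 453)² - 1*369902 = (-439)² - 369902 = 192721 - 369902 = -177181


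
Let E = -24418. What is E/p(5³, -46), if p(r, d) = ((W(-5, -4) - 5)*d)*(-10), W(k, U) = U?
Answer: 12209/2070 ≈ 5.8981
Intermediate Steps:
p(r, d) = 90*d (p(r, d) = ((-4 - 5)*d)*(-10) = -9*d*(-10) = 90*d)
E/p(5³, -46) = -24418/(90*(-46)) = -24418/(-4140) = -24418*(-1/4140) = 12209/2070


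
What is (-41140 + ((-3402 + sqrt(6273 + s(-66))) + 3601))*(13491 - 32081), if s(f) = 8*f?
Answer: 761093190 - 18590*sqrt(5745) ≈ 7.5968e+8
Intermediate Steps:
(-41140 + ((-3402 + sqrt(6273 + s(-66))) + 3601))*(13491 - 32081) = (-41140 + ((-3402 + sqrt(6273 + 8*(-66))) + 3601))*(13491 - 32081) = (-41140 + ((-3402 + sqrt(6273 - 528)) + 3601))*(-18590) = (-41140 + ((-3402 + sqrt(5745)) + 3601))*(-18590) = (-41140 + (199 + sqrt(5745)))*(-18590) = (-40941 + sqrt(5745))*(-18590) = 761093190 - 18590*sqrt(5745)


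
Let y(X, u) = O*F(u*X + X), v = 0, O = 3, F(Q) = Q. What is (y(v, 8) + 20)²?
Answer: 400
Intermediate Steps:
y(X, u) = 3*X + 3*X*u (y(X, u) = 3*(u*X + X) = 3*(X*u + X) = 3*(X + X*u) = 3*X + 3*X*u)
(y(v, 8) + 20)² = (3*0*(1 + 8) + 20)² = (3*0*9 + 20)² = (0 + 20)² = 20² = 400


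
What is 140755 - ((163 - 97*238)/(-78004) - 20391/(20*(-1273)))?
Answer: 34941837461257/248247730 ≈ 1.4075e+5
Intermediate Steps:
140755 - ((163 - 97*238)/(-78004) - 20391/(20*(-1273))) = 140755 - ((163 - 23086)*(-1/78004) - 20391/(-25460)) = 140755 - (-22923*(-1/78004) - 20391*(-1/25460)) = 140755 - (22923/78004 + 20391/25460) = 140755 - 1*271774893/248247730 = 140755 - 271774893/248247730 = 34941837461257/248247730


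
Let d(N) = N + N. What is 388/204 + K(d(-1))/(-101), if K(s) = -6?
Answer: 10103/5151 ≈ 1.9614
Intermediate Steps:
d(N) = 2*N
388/204 + K(d(-1))/(-101) = 388/204 - 6/(-101) = 388*(1/204) - 6*(-1/101) = 97/51 + 6/101 = 10103/5151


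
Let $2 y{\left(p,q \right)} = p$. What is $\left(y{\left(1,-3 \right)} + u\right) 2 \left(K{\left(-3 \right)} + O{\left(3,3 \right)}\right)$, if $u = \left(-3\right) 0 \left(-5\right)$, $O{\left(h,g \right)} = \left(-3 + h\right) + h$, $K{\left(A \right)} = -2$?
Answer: $1$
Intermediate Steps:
$y{\left(p,q \right)} = \frac{p}{2}$
$O{\left(h,g \right)} = -3 + 2 h$
$u = 0$ ($u = 0 \left(-5\right) = 0$)
$\left(y{\left(1,-3 \right)} + u\right) 2 \left(K{\left(-3 \right)} + O{\left(3,3 \right)}\right) = \left(\frac{1}{2} \cdot 1 + 0\right) 2 \left(-2 + \left(-3 + 2 \cdot 3\right)\right) = \left(\frac{1}{2} + 0\right) 2 \left(-2 + \left(-3 + 6\right)\right) = \frac{2 \left(-2 + 3\right)}{2} = \frac{2 \cdot 1}{2} = \frac{1}{2} \cdot 2 = 1$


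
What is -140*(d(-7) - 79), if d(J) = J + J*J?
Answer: 5180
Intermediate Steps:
d(J) = J + J**2
-140*(d(-7) - 79) = -140*(-7*(1 - 7) - 79) = -140*(-7*(-6) - 79) = -140*(42 - 79) = -140*(-37) = 5180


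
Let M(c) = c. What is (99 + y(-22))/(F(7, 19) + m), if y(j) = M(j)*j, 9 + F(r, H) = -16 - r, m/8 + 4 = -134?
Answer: -583/1136 ≈ -0.51320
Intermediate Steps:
m = -1104 (m = -32 + 8*(-134) = -32 - 1072 = -1104)
F(r, H) = -25 - r (F(r, H) = -9 + (-16 - r) = -25 - r)
y(j) = j² (y(j) = j*j = j²)
(99 + y(-22))/(F(7, 19) + m) = (99 + (-22)²)/((-25 - 1*7) - 1104) = (99 + 484)/((-25 - 7) - 1104) = 583/(-32 - 1104) = 583/(-1136) = 583*(-1/1136) = -583/1136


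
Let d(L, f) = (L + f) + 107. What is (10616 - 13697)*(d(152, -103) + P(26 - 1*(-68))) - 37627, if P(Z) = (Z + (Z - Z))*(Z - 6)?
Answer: -26004295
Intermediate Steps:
d(L, f) = 107 + L + f
P(Z) = Z*(-6 + Z) (P(Z) = (Z + 0)*(-6 + Z) = Z*(-6 + Z))
(10616 - 13697)*(d(152, -103) + P(26 - 1*(-68))) - 37627 = (10616 - 13697)*((107 + 152 - 103) + (26 - 1*(-68))*(-6 + (26 - 1*(-68)))) - 37627 = -3081*(156 + (26 + 68)*(-6 + (26 + 68))) - 37627 = -3081*(156 + 94*(-6 + 94)) - 37627 = -3081*(156 + 94*88) - 37627 = -3081*(156 + 8272) - 37627 = -3081*8428 - 37627 = -25966668 - 37627 = -26004295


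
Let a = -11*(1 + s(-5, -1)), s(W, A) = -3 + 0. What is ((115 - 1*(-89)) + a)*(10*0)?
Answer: 0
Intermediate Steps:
s(W, A) = -3
a = 22 (a = -11*(1 - 3) = -11*(-2) = 22)
((115 - 1*(-89)) + a)*(10*0) = ((115 - 1*(-89)) + 22)*(10*0) = ((115 + 89) + 22)*0 = (204 + 22)*0 = 226*0 = 0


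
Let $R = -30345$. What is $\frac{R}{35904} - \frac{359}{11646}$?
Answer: $- \frac{3591053}{4099392} \approx -0.876$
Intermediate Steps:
$\frac{R}{35904} - \frac{359}{11646} = - \frac{30345}{35904} - \frac{359}{11646} = \left(-30345\right) \frac{1}{35904} - \frac{359}{11646} = - \frac{595}{704} - \frac{359}{11646} = - \frac{3591053}{4099392}$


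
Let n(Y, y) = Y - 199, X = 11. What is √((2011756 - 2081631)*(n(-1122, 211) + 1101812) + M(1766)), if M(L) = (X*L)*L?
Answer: I*√76862502309 ≈ 2.7724e+5*I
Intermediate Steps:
M(L) = 11*L² (M(L) = (11*L)*L = 11*L²)
n(Y, y) = -199 + Y
√((2011756 - 2081631)*(n(-1122, 211) + 1101812) + M(1766)) = √((2011756 - 2081631)*((-199 - 1122) + 1101812) + 11*1766²) = √(-69875*(-1321 + 1101812) + 11*3118756) = √(-69875*1100491 + 34306316) = √(-76896808625 + 34306316) = √(-76862502309) = I*√76862502309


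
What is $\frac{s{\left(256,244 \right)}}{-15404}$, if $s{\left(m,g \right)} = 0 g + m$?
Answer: $- \frac{64}{3851} \approx -0.016619$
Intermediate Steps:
$s{\left(m,g \right)} = m$ ($s{\left(m,g \right)} = 0 + m = m$)
$\frac{s{\left(256,244 \right)}}{-15404} = \frac{256}{-15404} = 256 \left(- \frac{1}{15404}\right) = - \frac{64}{3851}$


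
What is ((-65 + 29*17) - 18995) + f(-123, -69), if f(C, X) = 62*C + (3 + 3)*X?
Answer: -26607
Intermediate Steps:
f(C, X) = 6*X + 62*C (f(C, X) = 62*C + 6*X = 6*X + 62*C)
((-65 + 29*17) - 18995) + f(-123, -69) = ((-65 + 29*17) - 18995) + (6*(-69) + 62*(-123)) = ((-65 + 493) - 18995) + (-414 - 7626) = (428 - 18995) - 8040 = -18567 - 8040 = -26607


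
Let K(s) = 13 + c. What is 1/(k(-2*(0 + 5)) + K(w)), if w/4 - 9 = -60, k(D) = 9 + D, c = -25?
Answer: -1/13 ≈ -0.076923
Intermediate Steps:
w = -204 (w = 36 + 4*(-60) = 36 - 240 = -204)
K(s) = -12 (K(s) = 13 - 25 = -12)
1/(k(-2*(0 + 5)) + K(w)) = 1/((9 - 2*(0 + 5)) - 12) = 1/((9 - 2*5) - 12) = 1/((9 - 10) - 12) = 1/(-1 - 12) = 1/(-13) = -1/13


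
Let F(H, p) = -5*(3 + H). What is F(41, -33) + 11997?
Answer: 11777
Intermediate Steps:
F(H, p) = -15 - 5*H
F(41, -33) + 11997 = (-15 - 5*41) + 11997 = (-15 - 205) + 11997 = -220 + 11997 = 11777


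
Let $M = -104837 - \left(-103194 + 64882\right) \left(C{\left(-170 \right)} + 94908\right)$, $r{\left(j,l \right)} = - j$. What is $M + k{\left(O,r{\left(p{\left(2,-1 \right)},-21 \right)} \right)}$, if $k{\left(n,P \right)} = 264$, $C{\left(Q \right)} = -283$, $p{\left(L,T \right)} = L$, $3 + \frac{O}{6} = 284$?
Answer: $3625168427$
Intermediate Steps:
$O = 1686$ ($O = -18 + 6 \cdot 284 = -18 + 1704 = 1686$)
$M = 3625168163$ ($M = -104837 - \left(-103194 + 64882\right) \left(-283 + 94908\right) = -104837 - \left(-38312\right) 94625 = -104837 - -3625273000 = -104837 + 3625273000 = 3625168163$)
$M + k{\left(O,r{\left(p{\left(2,-1 \right)},-21 \right)} \right)} = 3625168163 + 264 = 3625168427$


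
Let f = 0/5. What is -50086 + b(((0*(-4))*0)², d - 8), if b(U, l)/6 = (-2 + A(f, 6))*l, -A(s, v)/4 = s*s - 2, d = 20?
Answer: -49654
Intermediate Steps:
f = 0 (f = 0*(⅕) = 0)
A(s, v) = 8 - 4*s² (A(s, v) = -4*(s*s - 2) = -4*(s² - 2) = -4*(-2 + s²) = 8 - 4*s²)
b(U, l) = 36*l (b(U, l) = 6*((-2 + (8 - 4*0²))*l) = 6*((-2 + (8 - 4*0))*l) = 6*((-2 + (8 + 0))*l) = 6*((-2 + 8)*l) = 6*(6*l) = 36*l)
-50086 + b(((0*(-4))*0)², d - 8) = -50086 + 36*(20 - 8) = -50086 + 36*12 = -50086 + 432 = -49654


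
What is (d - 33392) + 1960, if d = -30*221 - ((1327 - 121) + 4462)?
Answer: -43730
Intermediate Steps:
d = -12298 (d = -6630 - (1206 + 4462) = -6630 - 1*5668 = -6630 - 5668 = -12298)
(d - 33392) + 1960 = (-12298 - 33392) + 1960 = -45690 + 1960 = -43730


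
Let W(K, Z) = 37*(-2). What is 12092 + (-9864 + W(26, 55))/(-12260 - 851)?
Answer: 158548150/13111 ≈ 12093.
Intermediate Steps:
W(K, Z) = -74
12092 + (-9864 + W(26, 55))/(-12260 - 851) = 12092 + (-9864 - 74)/(-12260 - 851) = 12092 - 9938/(-13111) = 12092 - 9938*(-1/13111) = 12092 + 9938/13111 = 158548150/13111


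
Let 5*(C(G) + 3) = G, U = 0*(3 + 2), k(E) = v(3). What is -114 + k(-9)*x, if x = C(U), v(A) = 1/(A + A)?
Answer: -229/2 ≈ -114.50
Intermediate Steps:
v(A) = 1/(2*A)
k(E) = ⅙ (k(E) = (½)/3 = (½)*(⅓) = ⅙)
U = 0 (U = 0*5 = 0)
C(G) = -3 + G/5
x = -3 (x = -3 + (⅕)*0 = -3 + 0 = -3)
-114 + k(-9)*x = -114 + (⅙)*(-3) = -114 - ½ = -229/2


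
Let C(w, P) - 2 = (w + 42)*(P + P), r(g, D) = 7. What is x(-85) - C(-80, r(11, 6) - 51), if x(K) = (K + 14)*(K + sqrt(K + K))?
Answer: 2689 - 71*I*sqrt(170) ≈ 2689.0 - 925.73*I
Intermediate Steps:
C(w, P) = 2 + 2*P*(42 + w) (C(w, P) = 2 + (w + 42)*(P + P) = 2 + (42 + w)*(2*P) = 2 + 2*P*(42 + w))
x(K) = (14 + K)*(K + sqrt(2)*sqrt(K)) (x(K) = (14 + K)*(K + sqrt(2*K)) = (14 + K)*(K + sqrt(2)*sqrt(K)))
x(-85) - C(-80, r(11, 6) - 51) = ((-85)**2 + 14*(-85) + sqrt(2)*(-85)**(3/2) + 14*sqrt(2)*sqrt(-85)) - (2 + 84*(7 - 51) + 2*(7 - 51)*(-80)) = (7225 - 1190 + sqrt(2)*(-85*I*sqrt(85)) + 14*sqrt(2)*(I*sqrt(85))) - (2 + 84*(-44) + 2*(-44)*(-80)) = (7225 - 1190 - 85*I*sqrt(170) + 14*I*sqrt(170)) - (2 - 3696 + 7040) = (6035 - 71*I*sqrt(170)) - 1*3346 = (6035 - 71*I*sqrt(170)) - 3346 = 2689 - 71*I*sqrt(170)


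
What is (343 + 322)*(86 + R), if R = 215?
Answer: 200165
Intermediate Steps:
(343 + 322)*(86 + R) = (343 + 322)*(86 + 215) = 665*301 = 200165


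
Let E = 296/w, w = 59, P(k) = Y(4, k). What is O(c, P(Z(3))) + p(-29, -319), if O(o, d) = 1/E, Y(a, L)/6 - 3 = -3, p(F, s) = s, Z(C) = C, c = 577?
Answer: -94365/296 ≈ -318.80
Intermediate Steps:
Y(a, L) = 0 (Y(a, L) = 18 + 6*(-3) = 18 - 18 = 0)
P(k) = 0
E = 296/59 ≈ 5.0170
O(o, d) = 59/296 (O(o, d) = 1/(296/59) = 59/296)
O(c, P(Z(3))) + p(-29, -319) = 59/296 - 319 = -94365/296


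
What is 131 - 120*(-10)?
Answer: 1331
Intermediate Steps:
131 - 120*(-10) = 131 + 1200 = 1331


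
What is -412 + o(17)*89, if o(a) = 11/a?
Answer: -6025/17 ≈ -354.41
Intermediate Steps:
-412 + o(17)*89 = -412 + (11/17)*89 = -412 + 979/17 = -6025/17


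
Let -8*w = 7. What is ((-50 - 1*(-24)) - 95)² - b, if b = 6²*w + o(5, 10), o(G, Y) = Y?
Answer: 29325/2 ≈ 14663.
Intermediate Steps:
w = -7/8 (w = -⅛*7 = -7/8 ≈ -0.87500)
b = -43/2 (b = 6²*(-7/8) + 10 = 36*(-7/8) + 10 = -63/2 + 10 = -43/2 ≈ -21.500)
((-50 - 1*(-24)) - 95)² - b = ((-50 - 1*(-24)) - 95)² - 1*(-43/2) = ((-50 + 24) - 95)² + 43/2 = (-26 - 95)² + 43/2 = (-121)² + 43/2 = 14641 + 43/2 = 29325/2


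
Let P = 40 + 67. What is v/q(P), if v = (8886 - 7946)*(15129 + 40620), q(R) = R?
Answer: 52404060/107 ≈ 4.8976e+5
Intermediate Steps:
P = 107
v = 52404060 (v = 940*55749 = 52404060)
v/q(P) = 52404060/107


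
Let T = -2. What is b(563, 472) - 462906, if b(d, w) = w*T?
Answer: -463850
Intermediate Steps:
b(d, w) = -2*w (b(d, w) = w*(-2) = -2*w)
b(563, 472) - 462906 = -2*472 - 462906 = -944 - 462906 = -463850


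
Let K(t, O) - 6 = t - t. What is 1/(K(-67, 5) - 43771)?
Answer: -1/43765 ≈ -2.2849e-5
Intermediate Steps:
K(t, O) = 6 (K(t, O) = 6 + (t - t) = 6 + 0 = 6)
1/(K(-67, 5) - 43771) = 1/(6 - 43771) = 1/(-43765) = -1/43765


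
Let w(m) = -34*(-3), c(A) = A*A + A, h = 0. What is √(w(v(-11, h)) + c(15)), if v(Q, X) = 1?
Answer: 3*√38 ≈ 18.493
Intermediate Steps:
c(A) = A + A² (c(A) = A² + A = A + A²)
w(m) = 102
√(w(v(-11, h)) + c(15)) = √(102 + 15*(1 + 15)) = √(102 + 15*16) = √(102 + 240) = √342 = 3*√38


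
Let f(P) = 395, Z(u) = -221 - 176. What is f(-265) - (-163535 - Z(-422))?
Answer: 163533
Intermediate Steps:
Z(u) = -397
f(-265) - (-163535 - Z(-422)) = 395 - (-163535 - 1*(-397)) = 395 - (-163535 + 397) = 395 - 1*(-163138) = 395 + 163138 = 163533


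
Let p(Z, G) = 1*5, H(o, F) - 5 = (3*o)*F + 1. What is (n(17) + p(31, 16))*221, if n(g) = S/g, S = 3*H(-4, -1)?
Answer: 1807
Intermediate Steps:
H(o, F) = 6 + 3*F*o (H(o, F) = 5 + ((3*o)*F + 1) = 5 + (3*F*o + 1) = 5 + (1 + 3*F*o) = 6 + 3*F*o)
S = 54 (S = 3*(6 + 3*(-1)*(-4)) = 3*(6 + 12) = 3*18 = 54)
p(Z, G) = 5
n(g) = 54/g
(n(17) + p(31, 16))*221 = (54/17 + 5)*221 = (139/17)*221 = 1807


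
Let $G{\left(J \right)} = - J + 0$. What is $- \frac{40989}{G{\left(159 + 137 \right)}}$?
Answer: $\frac{40989}{296} \approx 138.48$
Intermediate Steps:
$G{\left(J \right)} = - J$
$- \frac{40989}{G{\left(159 + 137 \right)}} = - \frac{40989}{\left(-1\right) \left(159 + 137\right)} = - \frac{40989}{\left(-1\right) 296} = - \frac{40989}{-296} = \left(-40989\right) \left(- \frac{1}{296}\right) = \frac{40989}{296}$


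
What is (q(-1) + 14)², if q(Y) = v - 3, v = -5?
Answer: 36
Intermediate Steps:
q(Y) = -8 (q(Y) = -5 - 3 = -8)
(q(-1) + 14)² = (-8 + 14)² = 6² = 36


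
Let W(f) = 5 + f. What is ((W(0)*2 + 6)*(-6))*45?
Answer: -4320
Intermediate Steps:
((W(0)*2 + 6)*(-6))*45 = (((5 + 0)*2 + 6)*(-6))*45 = ((5*2 + 6)*(-6))*45 = ((10 + 6)*(-6))*45 = (16*(-6))*45 = -96*45 = -4320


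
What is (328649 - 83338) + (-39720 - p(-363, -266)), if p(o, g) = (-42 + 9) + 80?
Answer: 205544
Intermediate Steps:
p(o, g) = 47 (p(o, g) = -33 + 80 = 47)
(328649 - 83338) + (-39720 - p(-363, -266)) = (328649 - 83338) + (-39720 - 1*47) = 245311 + (-39720 - 47) = 245311 - 39767 = 205544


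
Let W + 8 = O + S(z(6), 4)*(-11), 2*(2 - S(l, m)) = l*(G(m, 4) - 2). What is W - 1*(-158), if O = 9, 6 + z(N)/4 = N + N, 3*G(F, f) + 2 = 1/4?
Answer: -204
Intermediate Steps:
G(F, f) = -7/12 (G(F, f) = -⅔ + (⅓)/4 = -⅔ + (⅓)*(¼) = -⅔ + 1/12 = -7/12)
z(N) = -24 + 8*N (z(N) = -24 + 4*(N + N) = -24 + 4*(2*N) = -24 + 8*N)
S(l, m) = 2 + 31*l/24 (S(l, m) = 2 - l*(-7/12 - 2)/2 = 2 - l*(-31)/(2*12) = 2 - (-31)*l/24 = 2 + 31*l/24)
W = -362 (W = -8 + (9 + (2 + 31*(-24 + 8*6)/24)*(-11)) = -8 + (9 + (2 + 31*(-24 + 48)/24)*(-11)) = -8 + (9 + (2 + (31/24)*24)*(-11)) = -8 + (9 + (2 + 31)*(-11)) = -8 + (9 + 33*(-11)) = -8 + (9 - 363) = -8 - 354 = -362)
W - 1*(-158) = -362 - 1*(-158) = -362 + 158 = -204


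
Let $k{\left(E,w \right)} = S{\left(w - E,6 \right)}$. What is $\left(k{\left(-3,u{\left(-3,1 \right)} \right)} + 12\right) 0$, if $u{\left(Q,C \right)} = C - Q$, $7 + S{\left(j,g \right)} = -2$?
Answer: $0$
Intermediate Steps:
$S{\left(j,g \right)} = -9$ ($S{\left(j,g \right)} = -7 - 2 = -9$)
$k{\left(E,w \right)} = -9$
$\left(k{\left(-3,u{\left(-3,1 \right)} \right)} + 12\right) 0 = \left(-9 + 12\right) 0 = 3 \cdot 0 = 0$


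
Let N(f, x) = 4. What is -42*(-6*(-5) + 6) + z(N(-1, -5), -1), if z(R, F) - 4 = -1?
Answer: -1509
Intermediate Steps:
z(R, F) = 3 (z(R, F) = 4 - 1 = 3)
-42*(-6*(-5) + 6) + z(N(-1, -5), -1) = -42*(-6*(-5) + 6) + 3 = -42*(30 + 6) + 3 = -42*36 + 3 = -1512 + 3 = -1509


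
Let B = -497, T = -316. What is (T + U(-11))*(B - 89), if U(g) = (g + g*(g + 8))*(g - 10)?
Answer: 455908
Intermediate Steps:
U(g) = (-10 + g)*(g + g*(8 + g)) (U(g) = (g + g*(8 + g))*(-10 + g) = (-10 + g)*(g + g*(8 + g)))
(T + U(-11))*(B - 89) = (-316 - 11*(-90 + (-11)² - 1*(-11)))*(-497 - 89) = (-316 - 11*(-90 + 121 + 11))*(-586) = (-316 - 11*42)*(-586) = (-316 - 462)*(-586) = -778*(-586) = 455908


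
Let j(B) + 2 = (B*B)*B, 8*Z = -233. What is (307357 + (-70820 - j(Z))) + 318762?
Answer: 296963449/512 ≈ 5.8001e+5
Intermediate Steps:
Z = -233/8 (Z = (1/8)*(-233) = -233/8 ≈ -29.125)
j(B) = -2 + B**3 (j(B) = -2 + (B*B)*B = -2 + B**2*B = -2 + B**3)
(307357 + (-70820 - j(Z))) + 318762 = (307357 + (-70820 - (-2 + (-233/8)**3))) + 318762 = (307357 + (-70820 - (-2 - 12649337/512))) + 318762 = (307357 + (-70820 - 1*(-12650361/512))) + 318762 = (307357 + (-70820 + 12650361/512)) + 318762 = (307357 - 23609479/512) + 318762 = 133757305/512 + 318762 = 296963449/512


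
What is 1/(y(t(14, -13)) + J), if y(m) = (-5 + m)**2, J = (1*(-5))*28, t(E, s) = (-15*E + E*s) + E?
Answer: 1/146549 ≈ 6.8237e-6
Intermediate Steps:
t(E, s) = -14*E + E*s
J = -140 (J = -5*28 = -140)
1/(y(t(14, -13)) + J) = 1/((-5 + 14*(-14 - 13))**2 - 140) = 1/((-5 + 14*(-27))**2 - 140) = 1/((-5 - 378)**2 - 140) = 1/((-383)**2 - 140) = 1/(146689 - 140) = 1/146549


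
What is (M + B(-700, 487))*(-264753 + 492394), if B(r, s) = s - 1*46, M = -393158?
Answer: -89398490597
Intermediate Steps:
B(r, s) = -46 + s (B(r, s) = s - 46 = -46 + s)
(M + B(-700, 487))*(-264753 + 492394) = (-393158 + (-46 + 487))*(-264753 + 492394) = (-393158 + 441)*227641 = -392717*227641 = -89398490597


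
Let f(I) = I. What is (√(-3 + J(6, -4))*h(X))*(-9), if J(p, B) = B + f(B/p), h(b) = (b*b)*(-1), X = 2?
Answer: 12*I*√69 ≈ 99.679*I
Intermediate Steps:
h(b) = -b² (h(b) = b²*(-1) = -b²)
J(p, B) = B + B/p
(√(-3 + J(6, -4))*h(X))*(-9) = (√(-3 + (-4 - 4/6))*(-1*2²))*(-9) = (√(-3 + (-4 - 4*⅙))*(-1*4))*(-9) = (√(-3 + (-4 - ⅔))*(-4))*(-9) = (√(-3 - 14/3)*(-4))*(-9) = (√(-23/3)*(-4))*(-9) = ((I*√69/3)*(-4))*(-9) = -4*I*√69/3*(-9) = 12*I*√69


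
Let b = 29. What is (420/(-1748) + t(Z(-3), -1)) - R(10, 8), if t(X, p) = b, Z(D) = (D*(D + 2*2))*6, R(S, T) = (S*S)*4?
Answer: -162232/437 ≈ -371.24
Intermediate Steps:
R(S, T) = 4*S² (R(S, T) = S²*4 = 4*S²)
Z(D) = 6*D*(4 + D) (Z(D) = (D*(D + 4))*6 = (D*(4 + D))*6 = 6*D*(4 + D))
t(X, p) = 29
(420/(-1748) + t(Z(-3), -1)) - R(10, 8) = (420/(-1748) + 29) - 4*10² = (420*(-1/1748) + 29) - 4*100 = (-105/437 + 29) - 1*400 = 12568/437 - 400 = -162232/437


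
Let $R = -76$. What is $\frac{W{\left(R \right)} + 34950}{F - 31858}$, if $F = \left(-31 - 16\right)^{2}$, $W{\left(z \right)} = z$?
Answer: $- \frac{34874}{29649} \approx -1.1762$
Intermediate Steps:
$F = 2209$ ($F = \left(-47\right)^{2} = 2209$)
$\frac{W{\left(R \right)} + 34950}{F - 31858} = \frac{-76 + 34950}{2209 - 31858} = \frac{34874}{-29649} = 34874 \left(- \frac{1}{29649}\right) = - \frac{34874}{29649}$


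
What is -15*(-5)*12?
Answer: 900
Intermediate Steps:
-15*(-5)*12 = 75*12 = 900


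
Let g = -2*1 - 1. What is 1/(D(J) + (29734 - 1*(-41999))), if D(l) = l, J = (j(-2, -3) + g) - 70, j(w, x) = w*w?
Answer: 1/71664 ≈ 1.3954e-5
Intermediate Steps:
g = -3 (g = -2 - 1 = -3)
j(w, x) = w²
J = -69 (J = ((-2)² - 3) - 70 = (4 - 3) - 70 = 1 - 70 = -69)
1/(D(J) + (29734 - 1*(-41999))) = 1/(-69 + (29734 - 1*(-41999))) = 1/(-69 + (29734 + 41999)) = 1/(-69 + 71733) = 1/71664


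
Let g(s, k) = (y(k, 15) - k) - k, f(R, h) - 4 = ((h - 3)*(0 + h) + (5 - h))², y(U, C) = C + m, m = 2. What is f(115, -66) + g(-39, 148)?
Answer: 21390350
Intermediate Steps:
y(U, C) = 2 + C (y(U, C) = C + 2 = 2 + C)
f(R, h) = 4 + (5 - h + h*(-3 + h))² (f(R, h) = 4 + ((h - 3)*(0 + h) + (5 - h))² = 4 + ((-3 + h)*h + (5 - h))² = 4 + (h*(-3 + h) + (5 - h))² = 4 + (5 - h + h*(-3 + h))²)
g(s, k) = 17 - 2*k (g(s, k) = ((2 + 15) - k) - k = (17 - k) - k = 17 - 2*k)
f(115, -66) + g(-39, 148) = (4 + (5 + (-66)² - 4*(-66))²) + (17 - 2*148) = (4 + (5 + 4356 + 264)²) + (17 - 296) = (4 + 4625²) - 279 = (4 + 21390625) - 279 = 21390629 - 279 = 21390350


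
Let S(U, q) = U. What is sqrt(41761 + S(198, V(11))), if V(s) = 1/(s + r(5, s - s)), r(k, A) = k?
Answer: sqrt(41959) ≈ 204.84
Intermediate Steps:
V(s) = 1/(5 + s) (V(s) = 1/(s + 5) = 1/(5 + s))
sqrt(41761 + S(198, V(11))) = sqrt(41761 + 198) = sqrt(41959)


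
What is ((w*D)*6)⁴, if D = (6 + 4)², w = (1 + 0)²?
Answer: 129600000000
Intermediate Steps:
w = 1 (w = 1² = 1)
D = 100 (D = 10² = 100)
((w*D)*6)⁴ = ((1*100)*6)⁴ = (100*6)⁴ = 600⁴ = 129600000000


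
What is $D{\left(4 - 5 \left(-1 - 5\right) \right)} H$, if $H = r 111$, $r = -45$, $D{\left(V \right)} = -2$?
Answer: $9990$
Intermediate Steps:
$H = -4995$ ($H = \left(-45\right) 111 = -4995$)
$D{\left(4 - 5 \left(-1 - 5\right) \right)} H = \left(-2\right) \left(-4995\right) = 9990$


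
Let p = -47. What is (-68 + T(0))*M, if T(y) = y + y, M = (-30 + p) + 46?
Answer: 2108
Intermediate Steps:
M = -31 (M = (-30 - 47) + 46 = -77 + 46 = -31)
T(y) = 2*y
(-68 + T(0))*M = (-68 + 2*0)*(-31) = (-68 + 0)*(-31) = -68*(-31) = 2108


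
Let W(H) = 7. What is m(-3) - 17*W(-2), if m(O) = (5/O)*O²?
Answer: -134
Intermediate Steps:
m(O) = 5*O
m(-3) - 17*W(-2) = 5*(-3) - 17*7 = -15 - 119 = -134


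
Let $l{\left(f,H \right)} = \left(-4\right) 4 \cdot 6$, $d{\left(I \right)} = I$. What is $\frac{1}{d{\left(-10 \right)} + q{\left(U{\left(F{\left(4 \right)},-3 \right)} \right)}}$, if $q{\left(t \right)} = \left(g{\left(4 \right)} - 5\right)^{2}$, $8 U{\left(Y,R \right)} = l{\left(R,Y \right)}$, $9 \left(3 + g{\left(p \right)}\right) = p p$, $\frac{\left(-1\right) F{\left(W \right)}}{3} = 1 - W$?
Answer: $\frac{81}{2326} \approx 0.034824$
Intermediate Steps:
$F{\left(W \right)} = -3 + 3 W$ ($F{\left(W \right)} = - 3 \left(1 - W\right) = -3 + 3 W$)
$g{\left(p \right)} = -3 + \frac{p^{2}}{9}$ ($g{\left(p \right)} = -3 + \frac{p p}{9} = -3 + \frac{p^{2}}{9}$)
$l{\left(f,H \right)} = -96$ ($l{\left(f,H \right)} = \left(-16\right) 6 = -96$)
$U{\left(Y,R \right)} = -12$ ($U{\left(Y,R \right)} = \frac{1}{8} \left(-96\right) = -12$)
$q{\left(t \right)} = \frac{3136}{81}$ ($q{\left(t \right)} = \left(\left(-3 + \frac{4^{2}}{9}\right) - 5\right)^{2} = \left(\left(-3 + \frac{1}{9} \cdot 16\right) - 5\right)^{2} = \left(\left(-3 + \frac{16}{9}\right) - 5\right)^{2} = \left(- \frac{11}{9} - 5\right)^{2} = \left(- \frac{56}{9}\right)^{2} = \frac{3136}{81}$)
$\frac{1}{d{\left(-10 \right)} + q{\left(U{\left(F{\left(4 \right)},-3 \right)} \right)}} = \frac{1}{-10 + \frac{3136}{81}} = \frac{1}{\frac{2326}{81}} = \frac{81}{2326}$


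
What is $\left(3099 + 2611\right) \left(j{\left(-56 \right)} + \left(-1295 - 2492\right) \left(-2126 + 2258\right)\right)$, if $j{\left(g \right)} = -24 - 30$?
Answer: $-2854645980$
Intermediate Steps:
$j{\left(g \right)} = -54$
$\left(3099 + 2611\right) \left(j{\left(-56 \right)} + \left(-1295 - 2492\right) \left(-2126 + 2258\right)\right) = \left(3099 + 2611\right) \left(-54 + \left(-1295 - 2492\right) \left(-2126 + 2258\right)\right) = 5710 \left(-54 - 499884\right) = 5710 \left(-499938\right) = -2854645980$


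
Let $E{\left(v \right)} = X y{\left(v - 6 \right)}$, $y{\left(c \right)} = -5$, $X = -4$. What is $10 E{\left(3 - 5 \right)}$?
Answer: $200$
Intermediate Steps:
$E{\left(v \right)} = 20$ ($E{\left(v \right)} = \left(-4\right) \left(-5\right) = 20$)
$10 E{\left(3 - 5 \right)} = 10 \cdot 20 = 200$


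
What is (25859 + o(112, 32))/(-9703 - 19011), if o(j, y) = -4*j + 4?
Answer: -25415/28714 ≈ -0.88511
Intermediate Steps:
o(j, y) = 4 - 4*j
(25859 + o(112, 32))/(-9703 - 19011) = (25859 + (4 - 4*112))/(-9703 - 19011) = (25859 + (4 - 448))/(-28714) = (25859 - 444)*(-1/28714) = 25415*(-1/28714) = -25415/28714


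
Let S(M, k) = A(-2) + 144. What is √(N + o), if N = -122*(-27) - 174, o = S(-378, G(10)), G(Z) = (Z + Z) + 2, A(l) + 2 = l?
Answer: 2*√815 ≈ 57.096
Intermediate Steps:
A(l) = -2 + l
G(Z) = 2 + 2*Z (G(Z) = 2*Z + 2 = 2 + 2*Z)
S(M, k) = 140 (S(M, k) = (-2 - 2) + 144 = -4 + 144 = 140)
o = 140
N = 3120 (N = 3294 - 174 = 3120)
√(N + o) = √(3120 + 140) = √3260 = 2*√815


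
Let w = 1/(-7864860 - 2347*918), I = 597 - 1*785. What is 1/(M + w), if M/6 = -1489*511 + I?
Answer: -10019406/45752635597213 ≈ -2.1899e-7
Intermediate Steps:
I = -188 (I = 597 - 785 = -188)
w = -1/10019406 (w = 1/(-7864860 - 2154546) = 1/(-10019406) = -1/10019406 ≈ -9.9806e-8)
M = -4566402 (M = 6*(-1489*511 - 188) = 6*(-760879 - 188) = 6*(-761067) = -4566402)
1/(M + w) = 1/(-4566402 - 1/10019406) = 1/(-45752635597213/10019406) = -10019406/45752635597213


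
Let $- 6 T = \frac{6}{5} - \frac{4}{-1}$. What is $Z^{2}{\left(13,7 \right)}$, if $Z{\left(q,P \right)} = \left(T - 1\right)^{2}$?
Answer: $\frac{614656}{50625} \approx 12.141$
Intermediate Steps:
$T = - \frac{13}{15}$ ($T = - \frac{\frac{6}{5} - \frac{4}{-1}}{6} = - \frac{6 \cdot \frac{1}{5} - -4}{6} = - \frac{\frac{6}{5} + 4}{6} = \left(- \frac{1}{6}\right) \frac{26}{5} = - \frac{13}{15} \approx -0.86667$)
$Z{\left(q,P \right)} = \frac{784}{225}$ ($Z{\left(q,P \right)} = \left(- \frac{13}{15} - 1\right)^{2} = \left(- \frac{28}{15}\right)^{2} = \frac{784}{225}$)
$Z^{2}{\left(13,7 \right)} = \left(\frac{784}{225}\right)^{2} = \frac{614656}{50625}$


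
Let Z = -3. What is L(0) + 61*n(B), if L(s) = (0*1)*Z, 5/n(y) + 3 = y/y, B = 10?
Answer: -305/2 ≈ -152.50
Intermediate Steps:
n(y) = -5/2 (n(y) = 5/(-3 + y/y) = 5/(-3 + 1) = 5/(-2) = 5*(-½) = -5/2)
L(s) = 0 (L(s) = (0*1)*(-3) = 0*(-3) = 0)
L(0) + 61*n(B) = 0 + 61*(-5/2) = 0 - 305/2 = -305/2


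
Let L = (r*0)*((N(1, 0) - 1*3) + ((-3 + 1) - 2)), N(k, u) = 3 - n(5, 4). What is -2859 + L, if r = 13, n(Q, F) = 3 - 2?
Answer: -2859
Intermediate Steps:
n(Q, F) = 1
N(k, u) = 2 (N(k, u) = 3 - 1*1 = 3 - 1 = 2)
L = 0 (L = (13*0)*((2 - 1*3) + ((-3 + 1) - 2)) = 0*((2 - 3) + (-2 - 2)) = 0*(-1 - 4) = 0*(-5) = 0)
-2859 + L = -2859 + 0 = -2859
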